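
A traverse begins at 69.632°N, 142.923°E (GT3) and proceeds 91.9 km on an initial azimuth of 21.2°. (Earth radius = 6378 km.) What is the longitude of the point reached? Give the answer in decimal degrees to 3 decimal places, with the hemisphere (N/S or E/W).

δ = d/R = 91.9/6378 = 0.014409 rad
φ₂ = arcsin(sin φ₁ cos δ + cos φ₁ sin δ cos θ)
   = arcsin(0.93748·0.99990 + 0.34805·0.01441·0.93232) = 70.39952°
λ₂ = λ₁ + atan2(sin θ sin δ cos φ₁, cos δ − sin φ₁ sin φ₂) = 143.81297°

143.813°E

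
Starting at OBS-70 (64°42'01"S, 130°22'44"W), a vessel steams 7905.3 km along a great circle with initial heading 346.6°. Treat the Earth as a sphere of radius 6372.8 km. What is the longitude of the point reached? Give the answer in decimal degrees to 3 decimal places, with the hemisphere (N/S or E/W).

OBS-70: φ = -64.70028°, λ = -130.37889°
δ = d/R = 7905.3/6372.8 = 1.240475 rad
φ₂ = arcsin(sin φ₁ cos δ + cos φ₁ sin δ cos θ)
   = arcsin(-0.90408·0.32435 + 0.42735·0.94594·0.97278) = 5.73961°
λ₂ = λ₁ + atan2(sin θ sin δ cos φ₁, cos δ − sin φ₁ sin φ₂) = -143.10694°

143.107°W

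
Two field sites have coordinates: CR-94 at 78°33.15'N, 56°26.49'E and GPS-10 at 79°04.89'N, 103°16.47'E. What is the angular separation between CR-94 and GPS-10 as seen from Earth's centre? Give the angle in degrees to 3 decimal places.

CR-94: φ = +78.55250°, λ = +56.44150°
GPS-10: φ = +79.08150°, λ = +103.27450°
Δφ = 0.5290°,  Δλ = 46.8330°
a = sin²(Δφ/2) + cos φ₁ cos φ₂ sin²(Δλ/2) = 0.005959
c = 2·arcsin(√a) = 0.154537 rad = 8.8543°

8.854°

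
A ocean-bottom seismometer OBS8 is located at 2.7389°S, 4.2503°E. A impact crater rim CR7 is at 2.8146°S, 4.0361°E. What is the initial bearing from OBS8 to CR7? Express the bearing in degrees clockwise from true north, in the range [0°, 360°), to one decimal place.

Δλ = -0.2142°
y = sin Δλ · cos φ₂ = -0.003734
x = cos φ₁ sin φ₂ − sin φ₁ cos φ₂ cos Δλ = -0.001322
θ = atan2(y, x) = -109.4901° → 250.5099° (mod 360°)

250.5°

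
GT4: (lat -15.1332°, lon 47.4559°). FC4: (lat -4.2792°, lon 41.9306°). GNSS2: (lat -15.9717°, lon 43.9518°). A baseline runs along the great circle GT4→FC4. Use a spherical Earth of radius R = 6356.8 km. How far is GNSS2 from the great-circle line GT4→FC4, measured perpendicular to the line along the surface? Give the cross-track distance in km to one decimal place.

δ₁₃ = central angle GT4→GNSS2 = 0.060708 rad  (haversine)
θ₁₃ = bearing GT4→GNSS2 = 255.585°,  θ₁₂ = bearing GT4→FC4 = 332.833°
dₓₜ = R·arcsin(sin δ₁₃ · sin(θ₁₃ − θ₁₂)) = 6356.8·arcsin(0.06067·sin(-77.248°)) = -376.378 km
|dₓₜ| = 376.378 km

376.4 km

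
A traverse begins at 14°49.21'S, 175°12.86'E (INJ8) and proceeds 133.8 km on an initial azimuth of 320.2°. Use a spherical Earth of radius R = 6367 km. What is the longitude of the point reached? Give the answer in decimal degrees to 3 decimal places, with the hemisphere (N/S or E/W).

174.420°E

INJ8: φ = -14.82017°, λ = +175.21433°
δ = d/R = 133.8/6367 = 0.021015 rad
φ₂ = arcsin(sin φ₁ cos δ + cos φ₁ sin δ cos θ)
   = arcsin(-0.25579·0.99978 + 0.96673·0.02101·0.76828) = -13.89378°
λ₂ = λ₁ + atan2(sin θ sin δ cos φ₁, cos δ − sin φ₁ sin φ₂) = 174.42041°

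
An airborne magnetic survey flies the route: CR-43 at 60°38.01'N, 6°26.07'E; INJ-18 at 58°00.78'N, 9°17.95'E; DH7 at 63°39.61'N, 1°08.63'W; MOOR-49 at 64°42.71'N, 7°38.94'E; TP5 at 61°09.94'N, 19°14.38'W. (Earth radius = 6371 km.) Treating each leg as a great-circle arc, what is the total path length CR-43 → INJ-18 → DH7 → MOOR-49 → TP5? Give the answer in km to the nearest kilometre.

3022 km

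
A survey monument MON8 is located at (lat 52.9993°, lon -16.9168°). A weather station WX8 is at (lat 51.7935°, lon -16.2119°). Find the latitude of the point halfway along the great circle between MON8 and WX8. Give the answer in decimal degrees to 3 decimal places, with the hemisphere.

Bx = cos φ₂ cos Δλ = 0.618451,  By = cos φ₂ sin Δλ = 0.007609
φₘ = atan2(sin φ₁ + sin φ₂, √((cos φ₁ + Bx)² + By²)) = 52.39692°
λₘ = λ₁ + atan2(By, cos φ₁ + Bx) = -16.55953°

52.397°N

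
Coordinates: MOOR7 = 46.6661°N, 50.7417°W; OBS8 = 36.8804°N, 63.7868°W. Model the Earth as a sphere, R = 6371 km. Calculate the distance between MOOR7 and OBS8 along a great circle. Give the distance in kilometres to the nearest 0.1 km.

Δφ = -9.7857°,  Δλ = -13.0451°
a = sin²(Δφ/2) + cos φ₁ cos φ₂ sin²(Δλ/2) = 0.014358
c = 2·arcsin(√a) = 0.240227 rad = 13.7640°
d = R·c = 6371 × 0.240227 = 1530.5 km

1530.5 km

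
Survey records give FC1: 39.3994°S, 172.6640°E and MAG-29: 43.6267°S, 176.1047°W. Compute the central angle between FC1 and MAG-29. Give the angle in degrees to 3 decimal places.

Δφ = -4.2273°,  Δλ = 11.2313°
a = sin²(Δφ/2) + cos φ₁ cos φ₂ sin²(Δλ/2) = 0.006716
c = 2·arcsin(√a) = 0.164091 rad = 9.4017°

9.402°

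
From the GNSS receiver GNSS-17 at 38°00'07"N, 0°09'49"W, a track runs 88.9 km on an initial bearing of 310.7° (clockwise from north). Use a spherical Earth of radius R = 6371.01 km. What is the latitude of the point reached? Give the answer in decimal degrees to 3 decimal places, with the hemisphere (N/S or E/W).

38.521°N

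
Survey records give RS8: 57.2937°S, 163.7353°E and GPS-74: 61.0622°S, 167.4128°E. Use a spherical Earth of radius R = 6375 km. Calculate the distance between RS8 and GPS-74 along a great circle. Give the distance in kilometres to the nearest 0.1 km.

Δφ = -3.7685°,  Δλ = 3.6775°
a = sin²(Δφ/2) + cos φ₁ cos φ₂ sin²(Δλ/2) = 0.001350
c = 2·arcsin(√a) = 0.073509 rad = 4.2118°
d = R·c = 6375 × 0.073509 = 468.6 km

468.6 km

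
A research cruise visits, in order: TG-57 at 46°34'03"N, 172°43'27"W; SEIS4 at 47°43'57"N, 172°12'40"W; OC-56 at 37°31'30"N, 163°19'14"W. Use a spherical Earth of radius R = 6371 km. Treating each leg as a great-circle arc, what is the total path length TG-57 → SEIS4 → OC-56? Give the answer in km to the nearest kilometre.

1481 km

TG-57: φ = +46.56750°, λ = -172.72417°
SEIS4: φ = +47.73250°, λ = -172.21111°
OC-56: φ = +37.52500°, λ = -163.32056°
TG-57→SEIS4: c = 0.021225 rad, d = 135.23 km
SEIS4→OC-56: c = 0.211279 rad, d = 1346.06 km
Total = 135.23 + 1346.06 = 1481.28 km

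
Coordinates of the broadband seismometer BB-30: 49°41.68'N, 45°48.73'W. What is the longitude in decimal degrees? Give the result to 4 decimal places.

45° + 48.73′/60 = 45 + 0.81217 = 45.8122°

45.8122°W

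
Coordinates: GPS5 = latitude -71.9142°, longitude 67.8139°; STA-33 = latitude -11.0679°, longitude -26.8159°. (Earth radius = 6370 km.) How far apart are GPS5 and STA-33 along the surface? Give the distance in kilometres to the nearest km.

8996 km

Δφ = 60.8463°,  Δλ = -94.6298°
a = sin²(Δφ/2) + cos φ₁ cos φ₂ sin²(Δλ/2) = 0.421052
c = 2·arcsin(√a) = 1.412237 rad = 80.9152°
d = R·c = 6370 × 1.412237 = 8996.0 km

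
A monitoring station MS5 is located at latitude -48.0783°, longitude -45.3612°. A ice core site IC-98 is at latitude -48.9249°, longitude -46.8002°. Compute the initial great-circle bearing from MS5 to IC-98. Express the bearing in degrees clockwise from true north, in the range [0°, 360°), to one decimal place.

227.9°

Δλ = -1.4390°
y = sin Δλ · cos φ₂ = -0.016500
x = cos φ₁ sin φ₂ − sin φ₁ cos φ₂ cos Δλ = -0.014930
θ = atan2(y, x) = -132.1392° → 227.8608° (mod 360°)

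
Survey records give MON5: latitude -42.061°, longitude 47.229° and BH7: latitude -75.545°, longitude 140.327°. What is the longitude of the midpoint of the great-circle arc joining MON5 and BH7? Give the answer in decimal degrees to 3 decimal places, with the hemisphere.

Bx = cos φ₂ cos Δλ = -0.013490,  By = cos φ₂ sin Δλ = 0.249255
φₘ = atan2(sin φ₁ + sin φ₂, √((cos φ₁ + Bx)² + By²)) = -64.81518°
λₘ = λ₁ + atan2(By, cos φ₁ + Bx) = 66.10664°

66.107°E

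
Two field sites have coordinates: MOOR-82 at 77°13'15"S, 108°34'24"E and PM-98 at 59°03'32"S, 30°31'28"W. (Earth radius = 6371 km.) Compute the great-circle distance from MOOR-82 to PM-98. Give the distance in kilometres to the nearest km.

4600 km

MOOR-82: φ = -77.22083°, λ = +108.57333°
PM-98: φ = -59.05889°, λ = -30.52444°
Δφ = 18.1619°,  Δλ = -139.0978°
a = sin²(Δφ/2) + cos φ₁ cos φ₂ sin²(Δλ/2) = 0.124754
c = 2·arcsin(√a) = 0.721990 rad = 41.3670°
d = R·c = 6371 × 0.721990 = 4599.8 km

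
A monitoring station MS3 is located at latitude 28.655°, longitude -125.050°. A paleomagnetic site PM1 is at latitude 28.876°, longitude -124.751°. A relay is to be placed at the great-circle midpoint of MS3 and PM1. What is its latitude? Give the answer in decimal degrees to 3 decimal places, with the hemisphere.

Bx = cos φ₂ cos Δλ = 0.875655,  By = cos φ₂ sin Δλ = 0.004570
φₘ = atan2(sin φ₁ + sin φ₂, √((cos φ₁ + Bx)² + By²)) = 28.76558°
λₘ = λ₁ + atan2(By, cos φ₁ + Bx) = -124.90066°

28.766°N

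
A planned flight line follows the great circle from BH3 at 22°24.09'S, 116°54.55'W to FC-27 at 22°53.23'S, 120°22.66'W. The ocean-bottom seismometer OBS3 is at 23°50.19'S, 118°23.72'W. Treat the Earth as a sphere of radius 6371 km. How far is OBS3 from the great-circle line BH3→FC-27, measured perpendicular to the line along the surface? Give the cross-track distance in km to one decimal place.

BH3: φ = -22.40150°, λ = -116.90917°
FC-27: φ = -22.88717°, λ = -120.37767°
OBS3: φ = -23.83650°, λ = -118.39533°
δ₁₃ = central angle BH3→OBS3 = 0.034588 rad  (haversine)
θ₁₃ = bearing BH3→OBS3 = 223.316°,  θ₁₂ = bearing BH3→FC-27 = 260.708°
dₓₜ = R·arcsin(sin δ₁₃ · sin(θ₁₃ − θ₁₂)) = 6371·arcsin(0.03458·sin(-37.391°)) = -133.797 km
|dₓₜ| = 133.797 km

133.8 km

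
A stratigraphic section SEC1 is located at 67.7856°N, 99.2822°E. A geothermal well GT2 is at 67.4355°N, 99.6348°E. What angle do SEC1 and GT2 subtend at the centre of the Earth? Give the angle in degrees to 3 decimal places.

0.375°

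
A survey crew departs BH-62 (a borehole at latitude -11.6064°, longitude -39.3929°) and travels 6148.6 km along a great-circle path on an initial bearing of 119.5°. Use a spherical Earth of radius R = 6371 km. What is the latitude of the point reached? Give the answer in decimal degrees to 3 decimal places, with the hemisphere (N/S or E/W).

δ = d/R = 6148.6/6371 = 0.965092 rad
φ₂ = arcsin(sin φ₁ cos δ + cos φ₁ sin δ cos θ)
   = arcsin(-0.20119·0.56934 + 0.97955·0.82210·-0.49242) = -30.73638°
λ₂ = λ₁ + atan2(sin θ sin δ cos φ₁, cos δ − sin φ₁ sin φ₂) = 16.95912°

30.736°S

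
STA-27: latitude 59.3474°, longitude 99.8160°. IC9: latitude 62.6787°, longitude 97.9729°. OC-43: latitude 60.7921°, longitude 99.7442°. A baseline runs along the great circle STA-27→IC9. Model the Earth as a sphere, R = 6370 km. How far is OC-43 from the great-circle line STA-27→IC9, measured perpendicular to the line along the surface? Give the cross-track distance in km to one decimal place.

δ₁₃ = central angle STA-27→OC-43 = 0.025223 rad  (haversine)
θ₁₃ = bearing STA-27→OC-43 = 358.611°,  θ₁₂ = bearing STA-27→IC9 = 345.794°
dₓₜ = R·arcsin(sin δ₁₃ · sin(θ₁₃ − θ₁₂)) = 6370·arcsin(0.02522·sin(12.816°)) = 35.637 km
|dₓₜ| = 35.637 km

35.6 km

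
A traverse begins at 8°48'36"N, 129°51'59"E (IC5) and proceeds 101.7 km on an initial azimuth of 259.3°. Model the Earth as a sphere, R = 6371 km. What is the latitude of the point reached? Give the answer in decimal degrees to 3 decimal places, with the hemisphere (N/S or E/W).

IC5: φ = +8.81000°, λ = +129.86639°
δ = d/R = 101.7/6371 = 0.015963 rad
φ₂ = arcsin(sin φ₁ cos δ + cos φ₁ sin δ cos θ)
   = arcsin(0.15316·0.99987 + 0.98820·0.01596·-0.18567) = 8.63910°
λ₂ = λ₁ + atan2(sin θ sin δ cos φ₁, cos δ − sin φ₁ sin φ₂) = 128.95737°

8.639°N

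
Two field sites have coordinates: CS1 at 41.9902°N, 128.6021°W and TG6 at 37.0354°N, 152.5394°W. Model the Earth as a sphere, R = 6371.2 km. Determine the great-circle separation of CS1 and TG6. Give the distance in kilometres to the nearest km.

2118 km

Δφ = -4.9548°,  Δλ = -23.9373°
a = sin²(Δφ/2) + cos φ₁ cos φ₂ sin²(Δλ/2) = 0.027384
c = 2·arcsin(√a) = 0.332492 rad = 19.0504°
d = R·c = 6371.2 × 0.332492 = 2118.4 km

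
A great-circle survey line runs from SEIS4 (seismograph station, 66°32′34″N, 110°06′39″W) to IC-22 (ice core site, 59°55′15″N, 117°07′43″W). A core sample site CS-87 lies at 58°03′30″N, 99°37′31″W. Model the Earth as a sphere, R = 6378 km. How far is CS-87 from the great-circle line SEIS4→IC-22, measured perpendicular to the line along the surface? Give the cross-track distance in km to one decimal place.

969.4 km

SEIS4: φ = +66.54278°, λ = -110.11083°
IC-22: φ = +59.92083°, λ = -117.12861°
CS-87: φ = +58.05833°, λ = -99.62528°
δ₁₃ = central angle SEIS4→CS-87 = 0.170269 rad  (haversine)
θ₁₃ = bearing SEIS4→CS-87 = 145.375°,  θ₁₂ = bearing SEIS4→IC-22 = 208.695°
dₓₜ = R·arcsin(sin δ₁₃ · sin(θ₁₃ − θ₁₂)) = 6378·arcsin(0.16945·sin(-63.320°)) = -969.397 km
|dₓₜ| = 969.397 km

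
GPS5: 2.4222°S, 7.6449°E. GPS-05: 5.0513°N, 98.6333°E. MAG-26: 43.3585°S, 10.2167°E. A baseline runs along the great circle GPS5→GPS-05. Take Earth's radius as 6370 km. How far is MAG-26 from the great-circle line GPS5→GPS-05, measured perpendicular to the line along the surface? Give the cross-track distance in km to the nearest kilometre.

δ₁₃ = central angle GPS5→MAG-26 = 0.715589 rad  (haversine)
θ₁₃ = bearing GPS5→MAG-26 = 177.150°,  θ₁₂ = bearing GPS5→GPS-05 = 84.994°
dₓₜ = R·arcsin(sin δ₁₃ · sin(θ₁₃ − θ₁₂)) = 6370·arcsin(0.65606·sin(92.156°)) = 4554.385 km
|dₓₜ| = 4554.385 km

4554 km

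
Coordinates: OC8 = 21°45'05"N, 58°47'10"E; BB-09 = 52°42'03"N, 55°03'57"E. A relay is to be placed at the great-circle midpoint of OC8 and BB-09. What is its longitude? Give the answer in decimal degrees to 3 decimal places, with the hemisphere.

OC8: φ = +21.75139°, λ = +58.78611°
BB-09: φ = +52.70083°, λ = +55.06583°
Bx = cos φ₂ cos Δλ = 0.604700,  By = cos φ₂ sin Δλ = -0.039319
φₘ = atan2(sin φ₁ + sin φ₂, √((cos φ₁ + Bx)² + By²)) = 37.24002°
λₘ = λ₁ + atan2(By, cos φ₁ + Bx) = 57.31736°

57.317°E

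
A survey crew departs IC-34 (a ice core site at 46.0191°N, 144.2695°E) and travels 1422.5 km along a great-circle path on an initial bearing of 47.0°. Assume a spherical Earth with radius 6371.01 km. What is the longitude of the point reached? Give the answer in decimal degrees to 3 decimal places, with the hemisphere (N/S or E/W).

160.169°E

δ = d/R = 1422.5/6371.01 = 0.223277 rad
φ₂ = arcsin(sin φ₁ cos δ + cos φ₁ sin δ cos θ)
   = arcsin(0.71957·0.97518 + 0.69442·0.22143·0.68200) = 53.76267°
λ₂ = λ₁ + atan2(sin θ sin δ cos φ₁, cos δ − sin φ₁ sin φ₂) = 160.16902°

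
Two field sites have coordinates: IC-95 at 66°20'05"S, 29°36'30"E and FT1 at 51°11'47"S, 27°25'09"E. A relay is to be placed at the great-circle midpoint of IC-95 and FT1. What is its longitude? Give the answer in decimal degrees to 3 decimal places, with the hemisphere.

IC-95: φ = -66.33472°, λ = +29.60833°
FT1: φ = -51.19639°, λ = +27.41917°
Bx = cos φ₂ cos Δλ = 0.626196,  By = cos φ₂ sin Δλ = -0.023937
φₘ = atan2(sin φ₁ + sin φ₂, √((cos φ₁ + Bx)² + By²)) = -58.76997°
λₘ = λ₁ + atan2(By, cos φ₁ + Bx) = 28.27388°

28.274°E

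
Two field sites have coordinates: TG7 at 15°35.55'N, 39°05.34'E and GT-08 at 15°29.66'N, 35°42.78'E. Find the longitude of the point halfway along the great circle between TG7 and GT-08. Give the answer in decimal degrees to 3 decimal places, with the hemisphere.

TG7: φ = +15.59250°, λ = +39.08900°
GT-08: φ = +15.49433°, λ = +35.71300°
Bx = cos φ₂ cos Δλ = 0.961985,  By = cos φ₂ sin Δλ = -0.056748
φₘ = atan2(sin φ₁ + sin φ₂, √((cos φ₁ + Bx)² + By²)) = 15.54984°
λₘ = λ₁ + atan2(By, cos φ₁ + Bx) = 37.40060°

37.401°E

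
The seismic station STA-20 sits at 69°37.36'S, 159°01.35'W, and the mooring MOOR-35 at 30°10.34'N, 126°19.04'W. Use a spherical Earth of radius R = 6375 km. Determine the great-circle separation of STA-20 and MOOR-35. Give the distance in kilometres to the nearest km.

STA-20: φ = -69.62267°, λ = -159.02250°
MOOR-35: φ = +30.17233°, λ = -126.31733°
Δφ = 99.7950°,  Δλ = 32.7052°
a = sin²(Δφ/2) + cos φ₁ cos φ₂ sin²(Δλ/2) = 0.608924
c = 2·arcsin(√a) = 1.790405 rad = 102.5826°
d = R·c = 6375 × 1.790405 = 11413.8 km

11414 km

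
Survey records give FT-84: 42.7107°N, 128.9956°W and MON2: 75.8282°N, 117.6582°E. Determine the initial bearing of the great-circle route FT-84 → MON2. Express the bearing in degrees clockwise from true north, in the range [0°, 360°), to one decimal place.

343.9°

Δλ = -113.3462°
y = sin Δλ · cos φ₂ = -0.224785
x = cos φ₁ sin φ₂ − sin φ₁ cos φ₂ cos Δλ = 0.778236
θ = atan2(y, x) = -16.1108° → 343.8892° (mod 360°)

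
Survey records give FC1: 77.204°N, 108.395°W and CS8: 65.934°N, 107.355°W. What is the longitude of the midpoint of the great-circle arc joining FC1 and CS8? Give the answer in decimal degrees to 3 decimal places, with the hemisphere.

107.721°W

Bx = cos φ₂ cos Δλ = 0.407722,  By = cos φ₂ sin Δλ = 0.007402
φₘ = atan2(sin φ₁ + sin φ₂, √((cos φ₁ + Bx)² + By²)) = 71.56965°
λₘ = λ₁ + atan2(By, cos φ₁ + Bx) = -107.72104°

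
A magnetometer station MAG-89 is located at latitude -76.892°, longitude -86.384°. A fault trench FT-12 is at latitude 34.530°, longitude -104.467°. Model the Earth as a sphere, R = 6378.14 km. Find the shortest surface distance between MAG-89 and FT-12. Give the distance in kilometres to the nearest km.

12467 km

Δφ = 111.4220°,  Δλ = -18.0830°
a = sin²(Δφ/2) + cos φ₁ cos φ₂ sin²(Δλ/2) = 0.687231
c = 2·arcsin(√a) = 1.954613 rad = 111.9911°
d = R·c = 6378.14 × 1.954613 = 12466.8 km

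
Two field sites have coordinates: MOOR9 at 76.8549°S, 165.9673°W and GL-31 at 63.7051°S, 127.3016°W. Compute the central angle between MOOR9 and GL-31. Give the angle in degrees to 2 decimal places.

17.88°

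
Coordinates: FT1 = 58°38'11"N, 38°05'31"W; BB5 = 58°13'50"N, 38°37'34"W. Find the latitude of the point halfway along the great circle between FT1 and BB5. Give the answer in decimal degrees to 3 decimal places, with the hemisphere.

FT1: φ = +58.63639°, λ = -38.09194°
BB5: φ = +58.23056°, λ = -38.62611°
Bx = cos φ₂ cos Δλ = 0.526480,  By = cos φ₂ sin Δλ = -0.004908
φₘ = atan2(sin φ₁ + sin φ₂, √((cos φ₁ + Bx)² + By²)) = 58.43375°
λₘ = λ₁ + atan2(By, cos φ₁ + Bx) = -38.36057°

58.434°N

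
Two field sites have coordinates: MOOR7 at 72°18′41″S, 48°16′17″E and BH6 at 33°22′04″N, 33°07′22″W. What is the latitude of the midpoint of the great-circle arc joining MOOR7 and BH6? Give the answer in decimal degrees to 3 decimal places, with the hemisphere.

23.403°S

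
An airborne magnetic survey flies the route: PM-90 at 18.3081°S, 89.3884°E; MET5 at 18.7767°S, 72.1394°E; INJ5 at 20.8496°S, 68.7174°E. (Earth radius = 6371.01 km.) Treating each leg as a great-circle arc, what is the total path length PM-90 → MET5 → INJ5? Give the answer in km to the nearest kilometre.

2244 km

PM-90→MET5: c = 0.285430 rad, d = 1818.48 km
MET5→INJ5: c = 0.066825 rad, d = 425.74 km
Total = 1818.48 + 425.74 = 2244.22 km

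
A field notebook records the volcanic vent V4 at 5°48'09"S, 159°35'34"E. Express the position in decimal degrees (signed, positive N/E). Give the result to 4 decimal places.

-5.8025°, +159.5928°

lat: 5.8025° S → -5.8025°
lon: 159.5928° E → +159.5928°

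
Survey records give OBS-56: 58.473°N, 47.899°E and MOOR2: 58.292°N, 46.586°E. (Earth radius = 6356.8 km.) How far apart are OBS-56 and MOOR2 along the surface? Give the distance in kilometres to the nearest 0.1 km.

Δφ = -0.1810°,  Δλ = -1.3130°
a = sin²(Δφ/2) + cos φ₁ cos φ₂ sin²(Δλ/2) = 0.000039
c = 2·arcsin(√a) = 0.012422 rad = 0.7117°
d = R·c = 6356.8 × 0.012422 = 79.0 km

79.0 km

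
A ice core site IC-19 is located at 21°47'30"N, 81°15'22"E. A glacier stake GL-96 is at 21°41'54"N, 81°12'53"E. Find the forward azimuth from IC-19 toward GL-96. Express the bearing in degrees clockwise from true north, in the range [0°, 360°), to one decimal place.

IC-19: φ = +21.79167°, λ = +81.25611°
GL-96: φ = +21.69833°, λ = +81.21472°
Δλ = -0.0414°
y = sin Δλ · cos φ₂ = -0.000671
x = cos φ₁ sin φ₂ − sin φ₁ cos φ₂ cos Δλ = -0.001629
θ = atan2(y, x) = -157.6057° → 202.3943° (mod 360°)

202.4°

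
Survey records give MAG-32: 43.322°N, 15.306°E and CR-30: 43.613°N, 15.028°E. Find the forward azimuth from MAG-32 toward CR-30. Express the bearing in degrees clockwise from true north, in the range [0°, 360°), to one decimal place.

325.4°

Δλ = -0.2780°
y = sin Δλ · cos φ₂ = -0.003513
x = cos φ₁ sin φ₂ − sin φ₁ cos φ₂ cos Δλ = 0.005085
θ = atan2(y, x) = -34.6397° → 325.3603° (mod 360°)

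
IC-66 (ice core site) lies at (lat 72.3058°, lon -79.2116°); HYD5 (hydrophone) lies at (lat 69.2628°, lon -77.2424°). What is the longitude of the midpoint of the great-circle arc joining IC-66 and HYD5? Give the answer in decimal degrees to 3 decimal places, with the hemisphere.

78.152°W

Bx = cos φ₂ cos Δλ = 0.353873,  By = cos φ₂ sin Δλ = 0.012167
φₘ = atan2(sin φ₁ + sin φ₂, √((cos φ₁ + Bx)² + By²)) = 70.78691°
λₘ = λ₁ + atan2(By, cos φ₁ + Bx) = -78.15196°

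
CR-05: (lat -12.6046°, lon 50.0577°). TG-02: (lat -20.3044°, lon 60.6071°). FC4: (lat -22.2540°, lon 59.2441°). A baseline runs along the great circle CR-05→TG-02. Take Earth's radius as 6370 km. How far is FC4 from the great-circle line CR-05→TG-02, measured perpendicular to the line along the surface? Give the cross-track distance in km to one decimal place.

258.4 km

δ₁₃ = central angle CR-05→FC4 = 0.227348 rad  (haversine)
θ₁₃ = bearing CR-05→FC4 = 139.039°,  θ₁₂ = bearing CR-05→TG-02 = 128.675°
dₓₜ = R·arcsin(sin δ₁₃ · sin(θ₁₃ − θ₁₂)) = 6370·arcsin(0.22539·sin(10.364°)) = 258.366 km
|dₓₜ| = 258.366 km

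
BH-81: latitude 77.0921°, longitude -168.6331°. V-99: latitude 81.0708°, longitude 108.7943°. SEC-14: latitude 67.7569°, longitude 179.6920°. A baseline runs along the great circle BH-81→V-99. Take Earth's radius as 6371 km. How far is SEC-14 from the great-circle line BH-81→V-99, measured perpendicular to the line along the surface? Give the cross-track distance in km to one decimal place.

990.0 km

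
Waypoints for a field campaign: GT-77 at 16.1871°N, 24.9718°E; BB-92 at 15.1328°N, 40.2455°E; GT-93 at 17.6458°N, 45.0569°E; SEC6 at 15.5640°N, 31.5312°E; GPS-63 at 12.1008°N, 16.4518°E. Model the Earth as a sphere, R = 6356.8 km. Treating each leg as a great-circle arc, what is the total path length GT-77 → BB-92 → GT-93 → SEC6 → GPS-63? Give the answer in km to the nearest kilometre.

5343 km

GT-77→BB-92: c = 0.257280 rad, d = 1635.48 km
BB-92→GT-93: c = 0.091719 rad, d = 583.04 km
GT-93→SEC6: c = 0.229065 rad, d = 1456.12 km
SEC6→GPS-63: c = 0.262517 rad, d = 1668.77 km
Total = 1635.48 + 583.04 + 1456.12 + 1668.77 = 5343.41 km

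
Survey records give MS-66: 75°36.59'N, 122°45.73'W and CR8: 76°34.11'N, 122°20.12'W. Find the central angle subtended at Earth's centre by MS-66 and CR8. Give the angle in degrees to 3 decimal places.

MS-66: φ = +75.60983°, λ = -122.76217°
CR8: φ = +76.56850°, λ = -122.33533°
Δφ = 0.9587°,  Δλ = 0.4268°
a = sin²(Δφ/2) + cos φ₁ cos φ₂ sin²(Δλ/2) = 0.000071
c = 2·arcsin(√a) = 0.016827 rad = 0.9641°

0.964°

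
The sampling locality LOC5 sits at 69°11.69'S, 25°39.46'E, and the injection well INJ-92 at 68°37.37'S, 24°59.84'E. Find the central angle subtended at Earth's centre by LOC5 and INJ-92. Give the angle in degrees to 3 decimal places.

LOC5: φ = -69.19483°, λ = +25.65767°
INJ-92: φ = -68.62283°, λ = +24.99733°
Δφ = 0.5720°,  Δλ = -0.6603°
a = sin²(Δφ/2) + cos φ₁ cos φ₂ sin²(Δλ/2) = 0.000029
c = 2·arcsin(√a) = 0.010810 rad = 0.6194°

0.619°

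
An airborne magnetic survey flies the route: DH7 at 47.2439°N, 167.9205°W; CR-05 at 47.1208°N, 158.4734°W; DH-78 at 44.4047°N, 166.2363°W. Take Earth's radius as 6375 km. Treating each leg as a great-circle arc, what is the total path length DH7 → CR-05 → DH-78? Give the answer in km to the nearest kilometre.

1388 km

DH7→CR-05: c = 0.112018 rad, d = 714.11 km
CR-05→DH-78: c = 0.105676 rad, d = 673.68 km
Total = 714.11 + 673.68 = 1387.80 km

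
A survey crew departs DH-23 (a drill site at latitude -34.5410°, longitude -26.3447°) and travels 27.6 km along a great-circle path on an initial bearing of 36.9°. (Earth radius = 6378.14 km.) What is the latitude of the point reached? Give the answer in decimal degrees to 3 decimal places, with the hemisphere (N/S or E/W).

δ = d/R = 27.6/6378.14 = 0.004327 rad
φ₂ = arcsin(sin φ₁ cos δ + cos φ₁ sin δ cos θ)
   = arcsin(-0.56700·0.99999 + 0.82372·0.00433·0.79968) = -34.34260°
λ₂ = λ₁ + atan2(sin θ sin δ cos φ₁, cos δ − sin φ₁ sin φ₂) = -26.16441°

34.343°S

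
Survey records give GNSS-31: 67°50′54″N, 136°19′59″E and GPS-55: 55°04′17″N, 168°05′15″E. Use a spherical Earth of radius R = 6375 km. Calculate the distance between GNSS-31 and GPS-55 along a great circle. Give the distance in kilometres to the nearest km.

2164 km

GNSS-31: φ = +67.84833°, λ = +136.33306°
GPS-55: φ = +55.07139°, λ = +168.08750°
Δφ = -12.7769°,  Δλ = 31.7544°
a = sin²(Δφ/2) + cos φ₁ cos φ₂ sin²(Δλ/2) = 0.028539
c = 2·arcsin(√a) = 0.339496 rad = 19.4517°
d = R·c = 6375 × 0.339496 = 2164.3 km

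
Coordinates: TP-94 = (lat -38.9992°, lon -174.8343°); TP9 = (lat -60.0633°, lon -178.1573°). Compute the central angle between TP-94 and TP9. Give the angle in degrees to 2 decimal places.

21.17°

Δφ = -21.0641°,  Δλ = -3.3230°
a = sin²(Δφ/2) + cos φ₁ cos φ₂ sin²(Δλ/2) = 0.033737
c = 2·arcsin(√a) = 0.369448 rad = 21.1678°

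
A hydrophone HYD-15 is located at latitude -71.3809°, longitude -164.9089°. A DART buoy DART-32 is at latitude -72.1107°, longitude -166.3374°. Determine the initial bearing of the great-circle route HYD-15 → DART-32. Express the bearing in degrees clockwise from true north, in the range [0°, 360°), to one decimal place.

Δλ = -1.4285°
y = sin Δλ · cos φ₂ = -0.007658
x = cos φ₁ sin φ₂ − sin φ₁ cos φ₂ cos Δλ = -0.012828
θ = atan2(y, x) = -149.1636° → 210.8364° (mod 360°)

210.8°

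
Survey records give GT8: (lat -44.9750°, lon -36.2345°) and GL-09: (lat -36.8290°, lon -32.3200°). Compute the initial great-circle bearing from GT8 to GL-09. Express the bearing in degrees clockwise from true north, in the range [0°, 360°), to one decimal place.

21.3°

Δλ = 3.9145°
y = sin Δλ · cos φ₂ = 0.054643
x = cos φ₁ sin φ₂ − sin φ₁ cos φ₂ cos Δλ = 0.140376
θ = atan2(y, x) = 21.2692° → 21.2692° (mod 360°)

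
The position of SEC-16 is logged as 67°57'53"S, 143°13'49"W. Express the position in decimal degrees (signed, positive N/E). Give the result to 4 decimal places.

lat: 67.9647° S → -67.9647°
lon: 143.2303° W → -143.2303°

-67.9647°, -143.2303°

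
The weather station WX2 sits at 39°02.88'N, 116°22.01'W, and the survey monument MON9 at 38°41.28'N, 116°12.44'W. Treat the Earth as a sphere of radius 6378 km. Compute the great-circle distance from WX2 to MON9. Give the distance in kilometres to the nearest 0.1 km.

WX2: φ = +39.04800°, λ = -116.36683°
MON9: φ = +38.68800°, λ = -116.20733°
Δφ = -0.3600°,  Δλ = 0.1595°
a = sin²(Δφ/2) + cos φ₁ cos φ₂ sin²(Δλ/2) = 0.000011
c = 2·arcsin(√a) = 0.006647 rad = 0.3808°
d = R·c = 6378 × 0.006647 = 42.4 km

42.4 km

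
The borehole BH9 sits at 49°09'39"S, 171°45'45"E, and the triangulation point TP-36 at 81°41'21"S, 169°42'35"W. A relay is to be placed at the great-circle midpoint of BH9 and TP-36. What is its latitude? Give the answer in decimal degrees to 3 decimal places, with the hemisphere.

65.592°S

BH9: φ = -49.16083°, λ = +171.76250°
TP-36: φ = -81.68917°, λ = -169.70972°
Bx = cos φ₂ cos Δλ = 0.137052,  By = cos φ₂ sin Δλ = 0.045931
φₘ = atan2(sin φ₁ + sin φ₂, √((cos φ₁ + Bx)² + By²)) = -65.59238°
λₘ = λ₁ + atan2(By, cos φ₁ + Bx) = 175.08579°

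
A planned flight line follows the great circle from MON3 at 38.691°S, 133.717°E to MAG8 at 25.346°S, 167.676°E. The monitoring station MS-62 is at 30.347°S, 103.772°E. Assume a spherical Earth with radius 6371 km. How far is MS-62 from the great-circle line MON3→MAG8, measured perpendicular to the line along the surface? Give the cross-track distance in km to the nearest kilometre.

1163 km

δ₁₃ = central angle MON3→MS-62 = 0.452184 rad  (haversine)
θ₁₃ = bearing MON3→MS-62 = 279.631°,  θ₁₂ = bearing MON3→MAG8 = 75.086°
dₓₜ = R·arcsin(sin δ₁₃ · sin(θ₁₃ − θ₁₂)) = 6371·arcsin(0.43693·sin(204.545°)) = -1162.809 km
|dₓₜ| = 1162.809 km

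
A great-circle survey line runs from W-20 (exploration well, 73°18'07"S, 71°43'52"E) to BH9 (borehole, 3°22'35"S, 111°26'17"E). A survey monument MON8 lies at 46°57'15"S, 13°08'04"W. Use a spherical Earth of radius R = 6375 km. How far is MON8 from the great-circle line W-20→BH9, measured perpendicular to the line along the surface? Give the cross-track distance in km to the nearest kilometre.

W-20: φ = -73.30194°, λ = +71.73111°
BH9: φ = -3.37639°, λ = +111.43806°
MON8: φ = -46.95417°, λ = -13.13444°
δ₁₃ = central angle W-20→MON8 = 0.770528 rad  (haversine)
θ₁₃ = bearing W-20→MON8 = 257.440°,  θ₁₂ = bearing W-20→BH9 = 41.586°
dₓₜ = R·arcsin(sin δ₁₃ · sin(θ₁₃ − θ₁₂)) = 6375·arcsin(0.69651·sin(215.854°)) = -2678.909 km
|dₓₜ| = 2678.909 km

2679 km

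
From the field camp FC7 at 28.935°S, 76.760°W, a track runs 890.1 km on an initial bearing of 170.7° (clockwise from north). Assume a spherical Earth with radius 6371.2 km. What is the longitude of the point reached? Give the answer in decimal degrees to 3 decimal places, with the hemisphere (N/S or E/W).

75.149°W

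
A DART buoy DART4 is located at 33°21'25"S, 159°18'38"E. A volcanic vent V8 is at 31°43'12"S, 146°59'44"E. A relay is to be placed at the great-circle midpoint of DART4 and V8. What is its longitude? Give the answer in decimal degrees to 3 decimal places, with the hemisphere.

153.097°E

DART4: φ = -33.35694°, λ = +159.31056°
V8: φ = -31.72000°, λ = +146.99556°
Bx = cos φ₂ cos Δλ = 0.831054,  By = cos φ₂ sin Δλ = -0.181427
φₘ = atan2(sin φ₁ + sin φ₂, √((cos φ₁ + Bx)² + By²)) = -32.68896°
λₘ = λ₁ + atan2(By, cos φ₁ + Bx) = 153.09671°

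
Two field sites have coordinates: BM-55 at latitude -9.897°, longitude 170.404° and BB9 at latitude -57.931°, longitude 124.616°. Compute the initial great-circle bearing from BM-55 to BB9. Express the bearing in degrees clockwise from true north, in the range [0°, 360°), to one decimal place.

206.3°

Δλ = -45.7880°
y = sin Δλ · cos φ₂ = -0.380559
x = cos φ₁ sin φ₂ − sin φ₁ cos φ₂ cos Δλ = -0.771164
θ = atan2(y, x) = -153.7343° → 206.2657° (mod 360°)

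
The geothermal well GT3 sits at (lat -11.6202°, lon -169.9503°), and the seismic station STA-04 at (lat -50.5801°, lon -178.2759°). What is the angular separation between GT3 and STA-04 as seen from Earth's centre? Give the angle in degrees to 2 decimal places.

Δφ = -38.9599°,  Δλ = -8.3256°
a = sin²(Δφ/2) + cos φ₁ cos φ₂ sin²(Δλ/2) = 0.114484
c = 2·arcsin(√a) = 0.690337 rad = 39.5534°

39.55°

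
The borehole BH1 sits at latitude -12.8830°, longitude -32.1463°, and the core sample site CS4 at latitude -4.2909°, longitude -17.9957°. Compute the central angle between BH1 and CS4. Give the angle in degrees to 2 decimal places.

16.41°

Δφ = 8.5921°,  Δλ = 14.1506°
a = sin²(Δφ/2) + cos φ₁ cos φ₂ sin²(Δλ/2) = 0.020360
c = 2·arcsin(√a) = 0.286354 rad = 16.4068°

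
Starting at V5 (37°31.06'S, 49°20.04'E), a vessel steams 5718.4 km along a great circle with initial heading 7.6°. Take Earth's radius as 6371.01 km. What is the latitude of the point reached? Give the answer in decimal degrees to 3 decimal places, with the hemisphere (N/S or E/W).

V5: φ = -37.51767°, λ = +49.33400°
δ = d/R = 5718.4/6371.01 = 0.897566 rad
φ₂ = arcsin(sin φ₁ cos δ + cos φ₁ sin δ cos θ)
   = arcsin(-0.60901·0.62351 + 0.79317·0.78181·0.99122) = 13.58775°
λ₂ = λ₁ + atan2(sin θ sin δ cos φ₁, cos δ − sin φ₁ sin φ₂) = 55.44050°

13.588°N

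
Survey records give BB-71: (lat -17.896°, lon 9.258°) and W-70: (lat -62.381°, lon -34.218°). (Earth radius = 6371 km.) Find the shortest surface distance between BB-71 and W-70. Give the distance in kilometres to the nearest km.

Δφ = -44.4850°,  Δλ = -43.4760°
a = sin²(Δφ/2) + cos φ₁ cos φ₂ sin²(Δλ/2) = 0.203796
c = 2·arcsin(√a) = 0.936753 rad = 53.6720°
d = R·c = 6371 × 0.936753 = 5968.1 km

5968 km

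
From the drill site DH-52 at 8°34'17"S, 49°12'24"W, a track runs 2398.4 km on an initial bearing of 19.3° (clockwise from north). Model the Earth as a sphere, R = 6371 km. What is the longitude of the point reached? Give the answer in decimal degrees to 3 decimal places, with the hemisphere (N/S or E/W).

DH-52: φ = -8.57139°, λ = -49.20667°
δ = d/R = 2398.4/6371 = 0.376456 rad
φ₂ = arcsin(sin φ₁ cos δ + cos φ₁ sin δ cos θ)
   = arcsin(-0.14904·0.92997 + 0.98883·0.36763·0.94380) = 11.79944°
λ₂ = λ₁ + atan2(sin θ sin δ cos φ₁, cos δ − sin φ₁ sin φ₂) = -42.07622°

42.076°W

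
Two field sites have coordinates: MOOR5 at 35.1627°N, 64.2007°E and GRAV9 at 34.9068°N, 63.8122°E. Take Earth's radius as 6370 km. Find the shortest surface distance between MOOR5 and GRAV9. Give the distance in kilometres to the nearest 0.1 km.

45.4 km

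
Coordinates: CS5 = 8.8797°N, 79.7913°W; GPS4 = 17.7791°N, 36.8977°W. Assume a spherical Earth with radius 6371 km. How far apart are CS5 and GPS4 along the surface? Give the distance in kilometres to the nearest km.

Δφ = 8.8994°,  Δλ = 42.8936°
a = sin²(Δφ/2) + cos φ₁ cos φ₂ sin²(Δλ/2) = 0.131799
c = 2·arcsin(√a) = 0.743060 rad = 42.5742°
d = R·c = 6371 × 0.743060 = 4734.0 km

4734 km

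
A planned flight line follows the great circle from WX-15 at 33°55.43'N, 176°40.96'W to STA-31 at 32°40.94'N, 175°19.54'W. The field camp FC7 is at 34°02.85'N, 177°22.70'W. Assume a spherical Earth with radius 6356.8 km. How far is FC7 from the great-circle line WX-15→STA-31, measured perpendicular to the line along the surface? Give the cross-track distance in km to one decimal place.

37.5 km

WX-15: φ = +33.92383°, λ = -176.68267°
STA-31: φ = +32.68233°, λ = -175.32567°
FC7: φ = +34.04750°, λ = -177.37833°
δ₁₃ = central angle WX-15→FC7 = 0.010296 rad  (haversine)
θ₁₃ = bearing WX-15→FC7 = 282.295°,  θ₁₂ = bearing WX-15→STA-31 = 137.213°
dₓₜ = R·arcsin(sin δ₁₃ · sin(θ₁₃ − θ₁₂)) = 6356.8·arcsin(0.01030·sin(145.082°)) = 37.464 km
|dₓₜ| = 37.464 km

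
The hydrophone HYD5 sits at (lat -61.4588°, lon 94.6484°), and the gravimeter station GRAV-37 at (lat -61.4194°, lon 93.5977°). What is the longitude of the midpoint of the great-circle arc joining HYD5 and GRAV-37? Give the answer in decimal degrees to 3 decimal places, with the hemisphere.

94.123°E

Bx = cos φ₂ cos Δλ = 0.478314,  By = cos φ₂ sin Δλ = -0.008772
φₘ = atan2(sin φ₁ + sin φ₂, √((cos φ₁ + Bx)² + By²)) = -61.44011°
λₘ = λ₁ + atan2(By, cos φ₁ + Bx) = 94.12272°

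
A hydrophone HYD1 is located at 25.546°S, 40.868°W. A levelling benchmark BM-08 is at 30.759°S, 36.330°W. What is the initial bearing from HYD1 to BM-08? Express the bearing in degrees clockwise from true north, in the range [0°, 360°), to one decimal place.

Δλ = 4.5380°
y = sin Δλ · cos φ₂ = 0.067990
x = cos φ₁ sin φ₂ − sin φ₁ cos φ₂ cos Δλ = -0.092020
θ = atan2(y, x) = 143.5408° → 143.5408° (mod 360°)

143.5°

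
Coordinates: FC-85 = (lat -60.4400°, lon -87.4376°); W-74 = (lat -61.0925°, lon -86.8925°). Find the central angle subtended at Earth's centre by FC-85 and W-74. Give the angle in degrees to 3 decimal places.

Δφ = -0.6525°,  Δλ = 0.5451°
a = sin²(Δφ/2) + cos φ₁ cos φ₂ sin²(Δλ/2) = 0.000038
c = 2·arcsin(√a) = 0.012300 rad = 0.7047°

0.705°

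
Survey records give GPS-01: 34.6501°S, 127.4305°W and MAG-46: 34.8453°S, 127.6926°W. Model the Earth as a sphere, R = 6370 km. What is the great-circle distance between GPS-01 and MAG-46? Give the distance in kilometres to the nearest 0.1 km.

Δφ = -0.1952°,  Δλ = -0.2621°
a = sin²(Δφ/2) + cos φ₁ cos φ₂ sin²(Δλ/2) = 0.000006
c = 2·arcsin(√a) = 0.005073 rad = 0.2907°
d = R·c = 6370 × 0.005073 = 32.3 km

32.3 km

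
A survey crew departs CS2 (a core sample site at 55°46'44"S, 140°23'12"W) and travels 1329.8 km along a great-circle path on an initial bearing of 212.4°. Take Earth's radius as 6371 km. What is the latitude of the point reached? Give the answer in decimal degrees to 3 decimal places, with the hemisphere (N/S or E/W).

CS2: φ = -55.77889°, λ = -140.38667°
δ = d/R = 1329.8/6371 = 0.208727 rad
φ₂ = arcsin(sin φ₁ cos δ + cos φ₁ sin δ cos θ)
   = arcsin(-0.82687·0.97830 + 0.56239·0.20721·-0.84433) = -65.13763°
λ₂ = λ₁ + atan2(sin θ sin δ cos φ₁, cos δ − sin φ₁ sin φ₂) = -155.69916°

65.138°S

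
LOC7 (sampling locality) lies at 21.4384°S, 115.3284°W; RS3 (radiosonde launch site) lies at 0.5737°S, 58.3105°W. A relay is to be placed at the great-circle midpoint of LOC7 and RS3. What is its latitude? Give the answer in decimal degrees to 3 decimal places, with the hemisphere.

Bx = cos φ₂ cos Δλ = 0.544350,  By = cos φ₂ sin Δλ = 0.838799
φₘ = atan2(sin φ₁ + sin φ₂, √((cos φ₁ + Bx)² + By²)) = -12.47766°
λₘ = λ₁ + atan2(By, cos φ₁ + Bx) = -85.70519°

12.478°S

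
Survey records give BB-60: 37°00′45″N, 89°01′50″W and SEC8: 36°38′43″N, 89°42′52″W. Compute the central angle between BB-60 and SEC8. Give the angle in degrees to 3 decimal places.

BB-60: φ = +37.01250°, λ = -89.03056°
SEC8: φ = +36.64528°, λ = -89.71444°
Δφ = -0.3672°,  Δλ = -0.6839°
a = sin²(Δφ/2) + cos φ₁ cos φ₂ sin²(Δλ/2) = 0.000033
c = 2·arcsin(√a) = 0.011505 rad = 0.6592°

0.659°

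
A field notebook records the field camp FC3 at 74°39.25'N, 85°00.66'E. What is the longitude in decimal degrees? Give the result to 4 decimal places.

85° + 0.66′/60 = 85 + 0.01100 = 85.0110°

85.0110°E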